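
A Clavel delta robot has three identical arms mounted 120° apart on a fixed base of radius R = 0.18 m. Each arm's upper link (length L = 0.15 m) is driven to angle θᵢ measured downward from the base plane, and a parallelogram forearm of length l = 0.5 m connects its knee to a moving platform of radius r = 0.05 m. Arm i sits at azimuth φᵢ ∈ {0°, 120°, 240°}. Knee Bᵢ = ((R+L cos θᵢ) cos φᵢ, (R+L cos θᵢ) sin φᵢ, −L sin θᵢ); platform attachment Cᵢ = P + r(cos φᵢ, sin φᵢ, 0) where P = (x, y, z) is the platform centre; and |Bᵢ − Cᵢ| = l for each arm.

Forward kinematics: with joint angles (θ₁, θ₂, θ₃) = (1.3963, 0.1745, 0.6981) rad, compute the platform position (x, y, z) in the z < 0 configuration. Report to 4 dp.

(-0.1935, 0.0796, -0.4963)

S1 = (0.1560·cos0.0°, 0.1560·sin0.0°, -0.1477) = (0.1560, 0.0000, -0.1477)
S2 = (0.2777·cos120.0°, 0.2777·sin120.0°, -0.0260) = (-0.1389, 0.2405, -0.0260)
arm 3 at φ=240.0°: (R−r)+L cos θ3 = 0.2449;  S3 = (-0.1225, -0.2121, -0.0964)
|S₂|²−|S₁|² = 0.0316;  |S₃|²−|S₁|² = 0.0231
[-0.5898 0.4810 0.2434]·P = 0.0316;  [-0.5570 -0.4242 0.1026]·P = 0.0231
det = 0.5181;  x = -0.0474+0.2945z,  y = 0.0077+-0.1448z
into |P−S₁|² = l²: 1.1077z² + 0.1734z + -0.1867 = 0;  Δ = 0.8575;  z = -0.4963 or 0.3397 → z<0 root = -0.4963
x = -0.1935, y = 0.0796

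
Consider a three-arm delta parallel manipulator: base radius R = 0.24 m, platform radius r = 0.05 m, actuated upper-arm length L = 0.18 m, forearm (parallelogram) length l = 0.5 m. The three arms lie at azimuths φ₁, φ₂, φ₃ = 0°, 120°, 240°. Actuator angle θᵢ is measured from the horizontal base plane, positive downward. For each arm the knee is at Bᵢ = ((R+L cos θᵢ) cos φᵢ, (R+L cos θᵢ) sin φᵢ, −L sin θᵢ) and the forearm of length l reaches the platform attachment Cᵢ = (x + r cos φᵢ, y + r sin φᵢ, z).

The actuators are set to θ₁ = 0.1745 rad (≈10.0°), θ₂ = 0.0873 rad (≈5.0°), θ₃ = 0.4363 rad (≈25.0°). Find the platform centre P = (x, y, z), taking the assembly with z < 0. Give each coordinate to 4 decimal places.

(0.0128, 0.0419, -0.3814)

φ1=0.0°: virtual centre (0.3673, 0.0000, -0.0313), radius l
φ2=120.0°: virtual centre (-0.1847, 0.3198, -0.0157), radius l
φ3=240.0°: virtual centre (-0.1766, -0.3058, -0.0761), radius l
|centre ₂|²−|centre ₁|² = 0.0008;  |centre ₃|²−|centre ₁|² = -0.0054
plane₁₂: -1.1038x+0.6397y+0.0311z = 0.0008
Cramer: x(z) = 0.0022-0.0279z;  y(z) = 0.0049-0.0969z
sphere 1 gives Az²+Bz+C=0 with A=1.0102, B=0.0819, C=-0.1157;  B²−4AC=0.4742;  roots -0.3814, 0.3003;  negative root z = -0.3814
x = 0.0128, y = 0.0419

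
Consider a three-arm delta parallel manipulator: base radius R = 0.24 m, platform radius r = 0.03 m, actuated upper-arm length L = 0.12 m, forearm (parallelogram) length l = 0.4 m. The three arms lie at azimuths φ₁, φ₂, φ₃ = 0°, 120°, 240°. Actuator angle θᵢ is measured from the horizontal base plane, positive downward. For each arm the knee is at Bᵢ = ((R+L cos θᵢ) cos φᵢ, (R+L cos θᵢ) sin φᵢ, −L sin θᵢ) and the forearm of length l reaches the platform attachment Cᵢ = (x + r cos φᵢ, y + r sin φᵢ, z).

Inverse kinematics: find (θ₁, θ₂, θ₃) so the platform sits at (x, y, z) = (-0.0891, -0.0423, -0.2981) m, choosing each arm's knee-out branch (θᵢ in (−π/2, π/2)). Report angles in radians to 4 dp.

rotate P by −φ1: (-0.0891, -0.0423, -0.2981)
  A cos θ + B sin θ = C:  0.2991·cos θ + -0.2981·sin θ = -0.1438
  √(A²+B²)=0.4223;  θ1 = -0.7837+1.9183 ≈ 1.1346
φ2=120.0° → target in arm frame (0.0079, 0.0983)
  e−x'=0.2021;  (l²−L²−(e−x')²−y'²−z²)/2L = 0.0260
  θ2 = atan2(B,A) + arccos(C/0.3601) = 0.5236
φ3=240.0° → target in arm frame (0.0812, -0.0560)
  A=0.1288, B=-0.2981, C=(l²−L²−A²−y'²−z²)/(2L)=0.1542
  θ3 = atan2(B,A) + arccos(C/0.3247) = -0.0868

θ₁ = 1.1346, θ₂ = 0.5236, θ₃ = -0.0868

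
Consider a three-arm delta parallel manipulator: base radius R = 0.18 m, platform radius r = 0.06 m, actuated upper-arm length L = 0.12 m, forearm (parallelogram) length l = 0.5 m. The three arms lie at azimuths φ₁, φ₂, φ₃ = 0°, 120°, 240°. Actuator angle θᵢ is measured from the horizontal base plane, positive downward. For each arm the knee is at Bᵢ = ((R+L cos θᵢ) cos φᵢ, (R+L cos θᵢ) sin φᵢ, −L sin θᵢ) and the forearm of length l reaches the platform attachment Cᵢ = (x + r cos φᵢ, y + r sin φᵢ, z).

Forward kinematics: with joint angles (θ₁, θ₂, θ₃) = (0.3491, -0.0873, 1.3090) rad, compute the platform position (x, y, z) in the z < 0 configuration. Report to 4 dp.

φ1=0.0°: virtual centre (0.2328, 0.0000, -0.0410), radius l
φ2=120.0°: virtual centre (-0.1198, 0.2075, 0.0105), radius l
S3 = (0.1511·cos240.0°, 0.1511·sin240.0°, -0.1159) = (-0.0755, -0.1308, -0.1159)
|S₂|²−|S₁|² = 0.0016;  |S₃|²−|S₁|² = -0.0196
plane₁₂: -0.7051x+0.4149y+0.1030z = 0.0016
det = 0.4403;  x = 0.0175+-0.0799z,  y = 0.0337+-0.3840z
into |P−S₁|² = l²: 1.1539z² + 0.0906z + -0.2008 = 0;  Δ = 0.9352;  z = -0.4583 or 0.3798 → z<0 root = -0.4583
x = 0.0541, y = 0.2097

(0.0541, 0.2097, -0.4583)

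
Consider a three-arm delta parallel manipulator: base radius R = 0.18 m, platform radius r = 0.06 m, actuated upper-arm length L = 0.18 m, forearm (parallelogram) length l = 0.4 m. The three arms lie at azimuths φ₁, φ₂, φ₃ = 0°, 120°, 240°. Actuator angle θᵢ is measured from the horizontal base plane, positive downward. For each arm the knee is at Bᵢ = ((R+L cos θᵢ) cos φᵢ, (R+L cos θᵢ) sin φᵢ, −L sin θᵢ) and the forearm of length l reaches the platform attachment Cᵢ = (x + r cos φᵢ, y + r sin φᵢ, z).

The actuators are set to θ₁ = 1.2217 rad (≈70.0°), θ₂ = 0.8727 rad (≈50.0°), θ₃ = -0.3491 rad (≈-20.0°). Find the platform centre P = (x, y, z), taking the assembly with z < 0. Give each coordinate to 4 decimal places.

(-0.1561, -0.1475, -0.3248)

arm 1 at φ=0.0°: ρ1 = 0.1816;  centre 1 = (0.1816, 0.0000, -0.1691)
arm 2 at φ=120.0°: ρ2 = 0.2357;  centre 2 = (-0.1178, 0.2041, -0.1379)
arm 3 at φ=240.0°: ρ3 = 0.2891;  centre 3 = (-0.1446, -0.2504, 0.0616)
eliminate P² terms by subtracting sphere 1 from 2 and 3
[-0.5988 0.4082 0.0625]·P = 0.0130;  [-0.6523 -0.5008 0.4614]·P = 0.0258
det = 0.5662;  x = -0.0301+0.3880z,  y = -0.0123+0.4160z
into |P−centre ₁|² = l²: 1.3236z² + 0.1638z + -0.0864 = 0;  Δ = 0.4844;  z = -0.3248 or 0.2011 → z<0 root = -0.3248
x = -0.1561, y = -0.1475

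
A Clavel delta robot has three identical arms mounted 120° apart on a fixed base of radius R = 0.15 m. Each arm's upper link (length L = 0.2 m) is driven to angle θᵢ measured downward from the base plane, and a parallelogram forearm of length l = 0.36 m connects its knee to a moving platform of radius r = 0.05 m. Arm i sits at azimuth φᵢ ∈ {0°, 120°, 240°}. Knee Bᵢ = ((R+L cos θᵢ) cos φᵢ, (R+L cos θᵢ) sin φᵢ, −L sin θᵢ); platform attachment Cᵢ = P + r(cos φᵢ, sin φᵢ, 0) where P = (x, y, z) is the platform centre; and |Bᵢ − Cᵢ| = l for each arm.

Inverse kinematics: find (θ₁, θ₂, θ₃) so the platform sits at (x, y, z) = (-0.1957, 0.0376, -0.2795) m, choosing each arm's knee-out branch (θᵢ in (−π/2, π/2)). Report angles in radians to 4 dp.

rotate P by −φ1: (-0.1957, 0.0376, -0.2795)
  A=0.2957, B=-0.2795, C=(l²−L²−A²−y'²−z²)/(2L)=-0.1934
  θ1 = atan2(B,A) + arccos(C/0.4069) = 1.3090
rotate P by −φ2: (0.1304, 0.1507, -0.2795)
  e−x'=-0.0304;  (l²−L²−(e−x')²−y'²−z²)/2L = -0.0304
  γ=atan2(-0.2795,-0.0304)=-1.6792;  ψ=arccos(-0.1080)=1.6790;  θ2=γ+ψ≈-0.0001
arm 3 (φ=240.0°): x'=0.0653, y'=-0.1883
  e−x'=0.0347;  (l²−L²−(e−x')²−y'²−z²)/2L = -0.0629
  θ3 = atan2(B,A) + arccos(C/0.2816) = 0.3489

θ₁ = 1.3090, θ₂ = -0.0001, θ₃ = 0.3489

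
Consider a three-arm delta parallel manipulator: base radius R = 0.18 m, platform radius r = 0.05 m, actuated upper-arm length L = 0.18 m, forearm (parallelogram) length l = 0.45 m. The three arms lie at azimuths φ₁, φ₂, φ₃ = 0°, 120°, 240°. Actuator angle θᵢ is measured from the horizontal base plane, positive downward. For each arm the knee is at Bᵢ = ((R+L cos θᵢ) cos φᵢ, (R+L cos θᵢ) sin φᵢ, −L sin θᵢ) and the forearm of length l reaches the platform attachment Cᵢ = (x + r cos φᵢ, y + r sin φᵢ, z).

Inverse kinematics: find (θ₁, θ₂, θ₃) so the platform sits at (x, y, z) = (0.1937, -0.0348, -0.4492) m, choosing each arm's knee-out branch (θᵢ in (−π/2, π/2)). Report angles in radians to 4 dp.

rotate P by −φ1: (0.1937, -0.0348, -0.4492)
  A=-0.0637, B=-0.4492, C=(l²−L²−A²−y'²−z²)/(2L)=-0.1026
  γ=atan2(-0.4492,-0.0637)=-1.7117;  ψ=arccos(-0.2262)=1.7990;  θ1=γ+ψ≈0.0873
rotate P by −φ2: (-0.1270, -0.1503, -0.4492)
  A cos θ + B sin θ = C:  0.2570·cos θ + -0.4492·sin θ = -0.3342
  √(A²+B²)=0.5175;  θ2 = -1.0511+2.2729 ≈ 1.2218
arm 3 (φ=240.0°): x'=-0.0667, y'=0.1851
  A=0.1967, B=-0.4492, C=(l²−L²−A²−y'²−z²)/(2L)=-0.2907
  √(A²+B²)=0.4904;  θ3 = -1.1580+2.2054 ≈ 1.0473

θ₁ = 0.0873, θ₂ = 1.2218, θ₃ = 1.0473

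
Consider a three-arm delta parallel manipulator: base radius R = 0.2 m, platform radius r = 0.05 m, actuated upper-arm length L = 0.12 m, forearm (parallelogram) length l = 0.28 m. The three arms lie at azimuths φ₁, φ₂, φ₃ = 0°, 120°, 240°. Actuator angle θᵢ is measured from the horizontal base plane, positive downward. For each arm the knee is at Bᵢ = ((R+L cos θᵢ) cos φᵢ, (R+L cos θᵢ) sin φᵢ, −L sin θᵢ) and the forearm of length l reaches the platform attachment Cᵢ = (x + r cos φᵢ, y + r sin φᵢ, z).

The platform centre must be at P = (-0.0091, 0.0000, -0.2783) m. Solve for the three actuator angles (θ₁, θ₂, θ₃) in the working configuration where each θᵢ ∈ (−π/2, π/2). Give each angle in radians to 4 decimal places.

arm 1 (φ=0.0°): x'=-0.0091, y'=0.0000
  A cos θ + B sin θ = C:  0.1591·cos θ + -0.2783·sin θ = -0.1615
  θ1 = atan2(B,A) + arccos(C/0.3206) = 1.0474
arm 2 (φ=120.0°): x'=0.0045, y'=0.0079
  A=0.1455, B=-0.2783, C=(l²−L²−A²−y'²−z²)/(2L)=-0.1445
  γ=atan2(-0.2783,0.1455)=-1.0892;  ψ=arccos(-0.4600)=2.0488;  θ2=γ+ψ≈0.9596
arm 3 (φ=240.0°): x'=0.0046, y'=-0.0079
  A=0.1455, B=-0.2783, C=(l²−L²−A²−y'²−z²)/(2L)=-0.1445
  γ=atan2(-0.2783,0.1455)=-1.0892;  ψ=arccos(-0.4600)=2.0488;  θ3=γ+ψ≈0.9596

θ₁ = 1.0474, θ₂ = 0.9596, θ₃ = 0.9596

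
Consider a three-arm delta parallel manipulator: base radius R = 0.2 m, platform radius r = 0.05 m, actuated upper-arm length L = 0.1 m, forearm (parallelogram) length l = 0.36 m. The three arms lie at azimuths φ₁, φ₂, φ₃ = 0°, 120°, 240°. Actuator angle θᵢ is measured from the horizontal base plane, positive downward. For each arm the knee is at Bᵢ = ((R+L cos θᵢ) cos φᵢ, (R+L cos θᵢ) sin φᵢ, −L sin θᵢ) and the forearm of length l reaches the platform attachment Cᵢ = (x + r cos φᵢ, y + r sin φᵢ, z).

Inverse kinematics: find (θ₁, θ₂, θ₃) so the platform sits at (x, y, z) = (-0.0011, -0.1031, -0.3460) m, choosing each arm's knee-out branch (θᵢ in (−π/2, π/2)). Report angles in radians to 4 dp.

θ₁ = 0.8725, θ₂ = 1.3964, θ₃ = 0.2619

φ1=0.0° → target in arm frame (-0.0011, -0.1031)
  A cos θ + B sin θ = C:  0.1511·cos θ + -0.3460·sin θ = -0.1679
  γ=atan2(-0.3460,0.1511)=-1.1591;  ψ=arccos(-0.4447)=2.0316;  θ1=γ+ψ≈0.8725
arm 2 (φ=120.0°): x'=-0.0887, y'=0.0525
  A=0.2387, B=-0.3460, C=(l²−L²−A²−y'²−z²)/(2L)=-0.2993
  θ2 = atan2(B,A) + arccos(C/0.4204) = 1.3964
rotate P by −φ3: (0.0898, 0.0506, -0.3460)
  e−x'=0.0602;  (l²−L²−(e−x')²−y'²−z²)/2L = -0.0315
  γ=atan2(-0.3460,0.0602)=-1.3986;  ψ=arccos(-0.0896)=1.6605;  θ3=γ+ψ≈0.2619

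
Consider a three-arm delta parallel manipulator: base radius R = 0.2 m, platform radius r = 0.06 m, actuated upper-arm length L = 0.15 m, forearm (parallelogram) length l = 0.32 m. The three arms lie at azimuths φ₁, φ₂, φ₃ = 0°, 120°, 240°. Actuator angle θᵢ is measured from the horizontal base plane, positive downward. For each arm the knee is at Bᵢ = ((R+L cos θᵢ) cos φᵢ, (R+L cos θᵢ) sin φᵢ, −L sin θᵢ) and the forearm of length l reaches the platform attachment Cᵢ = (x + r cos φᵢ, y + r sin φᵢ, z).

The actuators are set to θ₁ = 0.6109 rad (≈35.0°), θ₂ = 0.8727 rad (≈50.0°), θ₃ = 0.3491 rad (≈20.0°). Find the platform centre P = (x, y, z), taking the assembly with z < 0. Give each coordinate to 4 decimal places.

O1 = (0.2629·cos0.0°, 0.2629·sin0.0°, -0.0860) = (0.2629, 0.0000, -0.0860)
arm 2 at φ=120.0°: (R−r)+L cos θ2 = 0.2364;  O2 = (-0.1182, 0.2047, -0.1149)
arm 3 at φ=240.0°: (R−r)+L cos θ3 = 0.2810;  O3 = (-0.1405, -0.2433, -0.0513)
eliminate P² terms by subtracting sphere 1 from 2 and 3
linear system: -0.7622x+0.4095y = -0.0074−-0.0577z; -0.8067x+-0.4866y = 0.0051−0.0695z
det = 0.7012;  x = 0.0022+0.0005z,  y = -0.0140+0.1419z
quadratic in z: (1.0201)z²+(0.1678)z+(-0.0268)=0, √Δ=0.3711 → z ∈ {-0.2641, 0.0996}; z = -0.2641 (taking z<0)
x = 0.0021, y = -0.0515

(0.0021, -0.0515, -0.2641)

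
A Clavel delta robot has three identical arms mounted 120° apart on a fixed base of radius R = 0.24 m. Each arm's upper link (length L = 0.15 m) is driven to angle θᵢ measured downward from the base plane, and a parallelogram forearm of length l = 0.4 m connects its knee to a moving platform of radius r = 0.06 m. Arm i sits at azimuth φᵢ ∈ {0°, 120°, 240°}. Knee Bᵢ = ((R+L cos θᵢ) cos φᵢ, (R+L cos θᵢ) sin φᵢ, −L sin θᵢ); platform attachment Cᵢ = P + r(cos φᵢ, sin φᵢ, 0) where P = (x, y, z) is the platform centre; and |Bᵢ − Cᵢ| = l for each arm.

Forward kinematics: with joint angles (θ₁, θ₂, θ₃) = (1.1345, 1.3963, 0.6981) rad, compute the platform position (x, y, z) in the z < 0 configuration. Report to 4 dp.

(-0.0107, -0.0869, -0.4324)

O1 = (0.2434·cos0.0°, 0.2434·sin0.0°, -0.1359) = (0.2434, 0.0000, -0.1359)
O2 = (0.2060·cos120.0°, 0.2060·sin120.0°, -0.1477) = (-0.1030, 0.1784, -0.1477)
φ3=240.0°: virtual centre (-0.1475, -0.2554, -0.0964), radius l
subtract pairs → two planes through P
[-0.6928 0.3569 -0.0235]·P = -0.0134;  [-0.7817 -0.5108 0.0791]·P = 0.0185
Cramer: x(z) = 0.0004+0.0256z;  y(z) = -0.0369+0.1156z
quadratic in z: (1.0140)z²+(0.2509)z+(-0.0811)=0, √Δ=0.6261 → z ∈ {-0.4324, 0.1850}; z = -0.4324 (taking z<0)
x = -0.0107, y = -0.0869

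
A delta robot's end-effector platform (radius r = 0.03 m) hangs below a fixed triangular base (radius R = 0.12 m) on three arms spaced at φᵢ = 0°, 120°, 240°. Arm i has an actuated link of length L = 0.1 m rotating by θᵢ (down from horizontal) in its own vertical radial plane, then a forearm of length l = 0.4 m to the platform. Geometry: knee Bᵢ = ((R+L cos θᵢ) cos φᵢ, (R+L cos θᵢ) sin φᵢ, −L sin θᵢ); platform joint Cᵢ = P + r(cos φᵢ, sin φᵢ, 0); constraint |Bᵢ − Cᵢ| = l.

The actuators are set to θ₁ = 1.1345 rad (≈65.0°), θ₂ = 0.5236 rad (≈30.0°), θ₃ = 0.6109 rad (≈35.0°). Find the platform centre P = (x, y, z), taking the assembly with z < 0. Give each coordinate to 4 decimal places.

(-0.0885, 0.0111, -0.4240)

φ1=0.0°: virtual centre (0.1323, 0.0000, -0.0906), radius l
arm 2 at φ=120.0°: e+L cos θ2 = 0.1766;  S2 = (-0.0883, 0.1529, -0.0500)
φ3=240.0°: virtual centre (-0.0860, -0.1489, -0.0574), radius l
|S₂|²−|S₁|² = 0.0080;  |S₃|²−|S₁|² = 0.0071
linear system: -0.4411x+0.3059y = 0.0080−0.0813z; -0.4364x+-0.2978y = 0.0071−0.0665z
Cramer: x(z) = -0.0172+0.1682z;  y(z) = 0.0013-0.0231z
quadratic in z: (1.0288)z²+(0.1309)z+(-0.1294)=0, √Δ=0.7415 → z ∈ {-0.4240, 0.2967}; z = -0.4240 (taking z<0)
x = -0.0885, y = 0.0111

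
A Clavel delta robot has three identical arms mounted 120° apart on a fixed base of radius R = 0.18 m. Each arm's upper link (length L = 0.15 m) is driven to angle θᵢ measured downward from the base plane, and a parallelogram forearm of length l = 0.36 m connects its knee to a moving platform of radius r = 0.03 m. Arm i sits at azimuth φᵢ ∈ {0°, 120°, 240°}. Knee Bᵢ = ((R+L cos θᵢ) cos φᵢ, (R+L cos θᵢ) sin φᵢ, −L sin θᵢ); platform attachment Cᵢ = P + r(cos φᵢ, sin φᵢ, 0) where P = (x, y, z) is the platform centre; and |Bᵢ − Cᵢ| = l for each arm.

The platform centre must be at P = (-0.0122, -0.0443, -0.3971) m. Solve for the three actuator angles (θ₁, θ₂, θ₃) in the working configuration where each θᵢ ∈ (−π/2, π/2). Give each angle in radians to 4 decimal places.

θ₁ = 1.0474, θ₂ = 1.1347, θ₃ = 0.7855

φ1=0.0° → target in arm frame (-0.0122, -0.0443)
  e−x'=0.1622;  (l²−L²−(e−x')²−y'²−z²)/2L = -0.2629
  θ1 = atan2(B,A) + arccos(C/0.4289) = 1.0474
rotate P by −φ2: (-0.0323, 0.0327, -0.3971)
  A=0.1823, B=-0.3971, C=(l²−L²−A²−y'²−z²)/(2L)=-0.2829
  γ=atan2(-0.3971,0.1823)=-1.1405;  ψ=arccos(-0.6475)=2.2751;  θ2=γ+ψ≈1.1347
φ3=240.0° → target in arm frame (0.0445, 0.0116)
  A=0.1055, B=-0.3971, C=(l²−L²−A²−y'²−z²)/(2L)=-0.2062
  √(A²+B²)=0.4109;  θ3 = -1.3110+2.0965 ≈ 0.7855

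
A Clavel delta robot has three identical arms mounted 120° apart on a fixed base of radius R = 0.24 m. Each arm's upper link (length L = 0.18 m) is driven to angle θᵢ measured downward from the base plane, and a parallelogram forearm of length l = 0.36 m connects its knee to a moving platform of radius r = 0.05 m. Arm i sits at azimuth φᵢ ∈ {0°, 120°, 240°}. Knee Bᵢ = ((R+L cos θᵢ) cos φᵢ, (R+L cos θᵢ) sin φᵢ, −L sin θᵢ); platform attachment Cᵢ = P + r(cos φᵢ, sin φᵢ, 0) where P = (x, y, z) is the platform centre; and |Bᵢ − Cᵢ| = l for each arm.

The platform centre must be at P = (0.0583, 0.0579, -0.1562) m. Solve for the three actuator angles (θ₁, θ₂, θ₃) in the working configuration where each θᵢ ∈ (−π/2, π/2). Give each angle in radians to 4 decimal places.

θ₁ = -0.0867, θ₂ = 0.3492, θ₃ = 1.0468

φ1=0.0° → target in arm frame (0.0583, 0.0579)
  e−x'=0.1317;  (l²−L²−(e−x')²−y'²−z²)/2L = 0.1447
  √(A²+B²)=0.2043;  θ1 = -0.8703+0.7836 ≈ -0.0867
φ2=120.0° → target in arm frame (0.0210, -0.0794)
  A cos θ + B sin θ = C:  0.1690·cos θ + -0.1562·sin θ = 0.1054
  θ2 = atan2(B,A) + arccos(C/0.2301) = 0.3492
rotate P by −φ3: (-0.0793, 0.0215, -0.1562)
  e−x'=0.2693;  (l²−L²−(e−x')²−y'²−z²)/2L = -0.0005
  θ3 = atan2(B,A) + arccos(C/0.3113) = 1.0468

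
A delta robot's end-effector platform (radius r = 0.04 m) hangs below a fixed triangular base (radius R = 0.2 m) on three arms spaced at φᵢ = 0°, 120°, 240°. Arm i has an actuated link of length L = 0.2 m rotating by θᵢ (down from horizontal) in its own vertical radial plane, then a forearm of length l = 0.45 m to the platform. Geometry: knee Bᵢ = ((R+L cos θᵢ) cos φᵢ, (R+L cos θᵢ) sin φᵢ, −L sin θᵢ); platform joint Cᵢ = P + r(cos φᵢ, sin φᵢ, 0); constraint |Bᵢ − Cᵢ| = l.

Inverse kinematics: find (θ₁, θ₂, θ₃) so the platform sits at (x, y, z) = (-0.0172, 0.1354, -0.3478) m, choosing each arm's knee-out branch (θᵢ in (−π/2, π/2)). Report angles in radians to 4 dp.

θ₁ = 0.5237, θ₂ = -0.1743, θ₃ = 0.8725

φ1=0.0° → target in arm frame (-0.0172, 0.1354)
  e−x'=0.1772;  (l²−L²−(e−x')²−y'²−z²)/2L = -0.0205
  θ1 = atan2(B,A) + arccos(C/0.3903) = 0.5237
φ2=120.0° → target in arm frame (0.1259, -0.0528)
  A=0.0341, B=-0.3478, C=(l²−L²−A²−y'²−z²)/(2L)=0.0940
  √(A²+B²)=0.3495;  θ2 = -1.4729+1.2986 ≈ -0.1743
φ3=240.0° → target in arm frame (-0.1087, -0.0826)
  e−x'=0.2687;  (l²−L²−(e−x')²−y'²−z²)/2L = -0.0937
  θ3 = atan2(B,A) + arccos(C/0.4395) = 0.8725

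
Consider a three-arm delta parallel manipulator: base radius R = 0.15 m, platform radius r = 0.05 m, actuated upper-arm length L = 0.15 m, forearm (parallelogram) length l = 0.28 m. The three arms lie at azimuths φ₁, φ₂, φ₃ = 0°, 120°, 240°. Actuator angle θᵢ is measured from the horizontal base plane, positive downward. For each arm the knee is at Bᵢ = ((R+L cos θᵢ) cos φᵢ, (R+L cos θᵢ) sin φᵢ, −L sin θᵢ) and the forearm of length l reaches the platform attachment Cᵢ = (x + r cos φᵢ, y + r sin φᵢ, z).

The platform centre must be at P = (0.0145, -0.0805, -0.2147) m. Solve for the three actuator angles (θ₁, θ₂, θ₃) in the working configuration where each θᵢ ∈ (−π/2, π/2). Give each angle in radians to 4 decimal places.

arm 1 (φ=0.0°): x'=0.0145, y'=-0.0805
  e−x'=0.0855;  (l²−L²−(e−x')²−y'²−z²)/2L = -0.0133
  θ1 = atan2(B,A) + arccos(C/0.2311) = 0.4365
φ2=120.0° → target in arm frame (-0.0770, 0.0277)
  A cos θ + B sin θ = C:  0.1770·cos θ + -0.2147·sin θ = -0.0743
  √(A²+B²)=0.2782;  θ2 = -0.8814+1.8410 ≈ 0.9595
φ3=240.0° → target in arm frame (0.0625, 0.0528)
  A cos θ + B sin θ = C:  0.0375·cos θ + -0.2147·sin θ = 0.0187
  √(A²+B²)=0.2180;  θ3 = -1.3977+1.4849 ≈ 0.0872

θ₁ = 0.4365, θ₂ = 0.9595, θ₃ = 0.0872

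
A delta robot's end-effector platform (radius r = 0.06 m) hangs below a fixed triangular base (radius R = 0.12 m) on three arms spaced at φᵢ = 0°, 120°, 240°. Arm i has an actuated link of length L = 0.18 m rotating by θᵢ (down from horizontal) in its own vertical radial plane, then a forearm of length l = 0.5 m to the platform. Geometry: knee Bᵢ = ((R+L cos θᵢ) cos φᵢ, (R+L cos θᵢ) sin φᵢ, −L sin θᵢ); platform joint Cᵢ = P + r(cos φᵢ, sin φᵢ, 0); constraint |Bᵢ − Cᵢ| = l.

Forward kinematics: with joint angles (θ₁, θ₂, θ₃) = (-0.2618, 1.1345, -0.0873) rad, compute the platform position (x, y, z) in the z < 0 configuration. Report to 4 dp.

arm 1 at φ=0.0°: e+L cos θ1 = 0.2339;  O1 = (0.2339, 0.0000, 0.0466)
arm 2 at φ=120.0°: e+L cos θ2 = 0.1361;  O2 = (-0.0680, 0.1178, -0.1631)
arm 3 at φ=240.0°: e+L cos θ3 = 0.2393;  O3 = (-0.1197, -0.2073, 0.0157)
eliminate P² terms by subtracting sphere 1 from 2 and 3
[-0.6038 0.2357 -0.4195]·P = -0.0117;  [-0.7070 -0.4145 -0.0618]·P = 0.0007
det = 0.4169;  x = 0.0113+-0.4520z,  y = -0.0209+0.6219z
into |P−O₁|² = l²: 1.5910z² + 0.0821z + -0.1979 = 0;  Δ = 1.2659;  z = -0.3794 or 0.3278 → z<0 root = -0.3794
x = 0.1828, y = -0.2568

(0.1828, -0.2568, -0.3794)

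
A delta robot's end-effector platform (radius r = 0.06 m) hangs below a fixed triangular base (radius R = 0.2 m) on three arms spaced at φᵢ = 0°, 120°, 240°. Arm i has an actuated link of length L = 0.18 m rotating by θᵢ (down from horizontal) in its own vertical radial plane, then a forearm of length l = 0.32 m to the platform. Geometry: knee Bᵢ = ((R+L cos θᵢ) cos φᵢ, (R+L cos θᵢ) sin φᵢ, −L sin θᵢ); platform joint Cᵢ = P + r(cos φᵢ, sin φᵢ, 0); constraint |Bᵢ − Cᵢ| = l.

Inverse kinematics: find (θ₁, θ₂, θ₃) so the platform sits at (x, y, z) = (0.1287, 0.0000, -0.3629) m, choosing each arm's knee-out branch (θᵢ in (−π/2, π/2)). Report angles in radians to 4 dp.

θ₁ = 0.5238, θ₂ = 1.3962, θ₃ = 1.3962

rotate P by −φ1: (0.1287, 0.0000, -0.3629)
  A=0.0113, B=-0.3629, C=(l²−L²−A²−y'²−z²)/(2L)=-0.1717
  θ1 = atan2(B,A) + arccos(C/0.3631) = 0.5238
φ2=120.0° → target in arm frame (-0.0643, -0.1115)
  e−x'=0.2043;  (l²−L²−(e−x')²−y'²−z²)/2L = -0.3219
  √(A²+B²)=0.4165;  θ2 = -1.0579+2.4541 ≈ 1.3962
φ3=240.0° → target in arm frame (-0.0644, 0.1115)
  A=0.2044, B=-0.3629, C=(l²−L²−A²−y'²−z²)/(2L)=-0.3219
  γ=atan2(-0.3629,0.2044)=-1.0579;  ψ=arccos(-0.7729)=2.4541;  θ3=γ+ψ≈1.3962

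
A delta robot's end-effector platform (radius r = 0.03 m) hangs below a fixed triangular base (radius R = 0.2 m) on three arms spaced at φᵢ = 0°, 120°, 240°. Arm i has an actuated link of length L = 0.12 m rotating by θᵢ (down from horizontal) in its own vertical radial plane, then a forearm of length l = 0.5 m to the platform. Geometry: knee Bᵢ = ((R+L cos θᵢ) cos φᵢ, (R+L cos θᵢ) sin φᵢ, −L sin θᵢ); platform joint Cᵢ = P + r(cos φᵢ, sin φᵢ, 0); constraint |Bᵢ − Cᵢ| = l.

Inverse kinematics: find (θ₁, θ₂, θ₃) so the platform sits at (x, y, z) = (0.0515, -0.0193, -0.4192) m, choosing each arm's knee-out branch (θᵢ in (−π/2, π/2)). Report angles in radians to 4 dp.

rotate P by −φ1: (0.0515, -0.0193, -0.4192)
  e−x'=0.1185;  (l²−L²−(e−x')²−y'²−z²)/2L = 0.1894
  θ1 = atan2(B,A) + arccos(C/0.4356) = -0.1743
arm 2 (φ=120.0°): x'=-0.0425, y'=-0.0350
  e−x'=0.2125;  (l²−L²−(e−x')²−y'²−z²)/2L = 0.0563
  θ2 = atan2(B,A) + arccos(C/0.4700) = 0.3490
arm 3 (φ=240.0°): x'=-0.0090, y'=0.0543
  A=0.1790, B=-0.4192, C=(l²−L²−A²−y'²−z²)/(2L)=0.1036
  √(A²+B²)=0.4558;  θ3 = -1.1672+1.3414 ≈ 0.1743

θ₁ = -0.1743, θ₂ = 0.3490, θ₃ = 0.1743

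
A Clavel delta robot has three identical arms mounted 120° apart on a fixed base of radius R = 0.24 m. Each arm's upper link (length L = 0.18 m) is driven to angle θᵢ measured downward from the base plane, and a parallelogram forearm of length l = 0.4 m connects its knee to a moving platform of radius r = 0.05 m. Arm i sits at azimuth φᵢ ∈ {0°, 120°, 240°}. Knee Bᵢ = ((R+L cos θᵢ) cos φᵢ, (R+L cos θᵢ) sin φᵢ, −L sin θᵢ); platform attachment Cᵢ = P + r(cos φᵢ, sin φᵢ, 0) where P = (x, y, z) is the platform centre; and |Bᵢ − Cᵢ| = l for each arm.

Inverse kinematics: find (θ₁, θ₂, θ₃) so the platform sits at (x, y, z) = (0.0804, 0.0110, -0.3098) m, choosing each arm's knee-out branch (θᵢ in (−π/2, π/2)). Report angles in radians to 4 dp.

θ₁ = 0.1745, θ₂ = 0.7856, θ₃ = 0.8726

arm 1 (φ=0.0°): x'=0.0804, y'=0.0110
  A=0.1096, B=-0.3098, C=(l²−L²−A²−y'²−z²)/(2L)=0.0541
  √(A²+B²)=0.3286;  θ1 = -1.2308+1.4053 ≈ 0.1745
arm 2 (φ=120.0°): x'=-0.0307, y'=-0.0751
  A cos θ + B sin θ = C:  0.2207·cos θ + -0.3098·sin θ = -0.0631
  θ2 = atan2(B,A) + arccos(C/0.3804) = 0.7856
rotate P by −φ3: (-0.0497, 0.0641, -0.3098)
  A cos θ + B sin θ = C:  0.2397·cos θ + -0.3098·sin θ = -0.0832
  √(A²+B²)=0.3917;  θ3 = -0.9122+1.7849 ≈ 0.8726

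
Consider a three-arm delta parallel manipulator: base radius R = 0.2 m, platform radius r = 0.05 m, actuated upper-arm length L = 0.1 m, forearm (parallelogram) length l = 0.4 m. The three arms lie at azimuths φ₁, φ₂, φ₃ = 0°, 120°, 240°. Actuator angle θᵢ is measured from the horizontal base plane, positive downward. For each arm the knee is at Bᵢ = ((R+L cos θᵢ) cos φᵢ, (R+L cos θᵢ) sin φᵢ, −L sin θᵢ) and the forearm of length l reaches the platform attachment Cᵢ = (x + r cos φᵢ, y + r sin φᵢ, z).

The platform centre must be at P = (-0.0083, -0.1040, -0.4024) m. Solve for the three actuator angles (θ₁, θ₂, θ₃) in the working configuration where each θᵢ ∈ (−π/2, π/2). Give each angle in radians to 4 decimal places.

θ₁ = 0.9604, θ₂ = 1.3966, θ₃ = 0.3491

φ1=0.0° → target in arm frame (-0.0083, -0.1040)
  A cos θ + B sin θ = C:  0.1583·cos θ + -0.4024·sin θ = -0.2390
  γ=atan2(-0.4024,0.1583)=-1.1960;  ψ=arccos(-0.5527)=2.1564;  θ1=γ+ψ≈0.9604
arm 2 (φ=120.0°): x'=-0.0859, y'=0.0592
  e−x'=0.2359;  (l²−L²−(e−x')²−y'²−z²)/2L = -0.3554
  θ2 = atan2(B,A) + arccos(C/0.4665) = 1.3966
φ3=240.0° → target in arm frame (0.0942, 0.0448)
  A=0.0558, B=-0.4024, C=(l²−L²−A²−y'²−z²)/(2L)=-0.0852
  √(A²+B²)=0.4062;  θ3 = -1.4330+1.7822 ≈ 0.3491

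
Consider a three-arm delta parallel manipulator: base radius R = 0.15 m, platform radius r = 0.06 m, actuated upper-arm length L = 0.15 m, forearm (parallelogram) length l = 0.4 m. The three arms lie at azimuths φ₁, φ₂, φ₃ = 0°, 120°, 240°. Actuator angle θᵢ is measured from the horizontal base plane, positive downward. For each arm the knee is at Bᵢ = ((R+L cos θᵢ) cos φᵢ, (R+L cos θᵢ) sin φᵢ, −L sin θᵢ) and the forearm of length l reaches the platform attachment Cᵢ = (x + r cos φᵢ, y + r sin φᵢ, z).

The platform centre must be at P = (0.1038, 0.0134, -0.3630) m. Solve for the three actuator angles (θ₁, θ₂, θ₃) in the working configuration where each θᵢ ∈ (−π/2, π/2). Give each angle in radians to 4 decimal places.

θ₁ = -0.0872, θ₂ = 0.5234, θ₃ = 0.6110

rotate P by −φ1: (0.1038, 0.0134, -0.3630)
  e−x'=-0.0138;  (l²−L²−(e−x')²−y'²−z²)/2L = 0.0179
  √(A²+B²)=0.3633;  θ1 = -1.6088+1.5216 ≈ -0.0872
arm 2 (φ=120.0°): x'=-0.0403, y'=-0.0966
  e−x'=0.1303;  (l²−L²−(e−x')²−y'²−z²)/2L = -0.0686
  θ2 = atan2(B,A) + arccos(C/0.3857) = 0.5234
rotate P by −φ3: (-0.0635, 0.0832, -0.3630)
  A cos θ + B sin θ = C:  0.1535·cos θ + -0.3630·sin θ = -0.0825
  √(A²+B²)=0.3941;  θ3 = -1.1707+1.7817 ≈ 0.6110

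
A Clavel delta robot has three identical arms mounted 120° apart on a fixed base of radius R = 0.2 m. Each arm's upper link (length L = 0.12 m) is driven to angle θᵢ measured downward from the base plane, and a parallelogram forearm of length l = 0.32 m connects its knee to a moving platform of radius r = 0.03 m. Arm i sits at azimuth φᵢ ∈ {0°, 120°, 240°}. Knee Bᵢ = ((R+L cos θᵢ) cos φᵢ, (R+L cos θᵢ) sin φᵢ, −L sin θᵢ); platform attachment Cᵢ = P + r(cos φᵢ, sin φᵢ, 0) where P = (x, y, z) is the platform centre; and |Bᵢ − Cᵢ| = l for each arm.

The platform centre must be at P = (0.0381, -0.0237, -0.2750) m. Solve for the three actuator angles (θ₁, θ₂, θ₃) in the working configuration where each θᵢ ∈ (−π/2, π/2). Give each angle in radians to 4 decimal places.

φ1=0.0° → target in arm frame (0.0381, -0.0237)
  A=0.1319, B=-0.2750, C=(l²−L²−A²−y'²−z²)/(2L)=-0.0233
  γ=atan2(-0.2750,0.1319)=-1.1236;  ψ=arccos(-0.0763)=1.6472;  θ1=γ+ψ≈0.5236
arm 2 (φ=120.0°): x'=-0.0396, y'=-0.0211
  A=0.2096, B=-0.2750, C=(l²−L²−A²−y'²−z²)/(2L)=-0.1333
  θ2 = atan2(B,A) + arccos(C/0.3458) = 1.0470
rotate P by −φ3: (0.0015, 0.0448, -0.2750)
  e−x'=0.1685;  (l²−L²−(e−x')²−y'²−z²)/2L = -0.0752
  θ3 = atan2(B,A) + arccos(C/0.3225) = 0.7850

θ₁ = 0.5236, θ₂ = 1.0470, θ₃ = 0.7850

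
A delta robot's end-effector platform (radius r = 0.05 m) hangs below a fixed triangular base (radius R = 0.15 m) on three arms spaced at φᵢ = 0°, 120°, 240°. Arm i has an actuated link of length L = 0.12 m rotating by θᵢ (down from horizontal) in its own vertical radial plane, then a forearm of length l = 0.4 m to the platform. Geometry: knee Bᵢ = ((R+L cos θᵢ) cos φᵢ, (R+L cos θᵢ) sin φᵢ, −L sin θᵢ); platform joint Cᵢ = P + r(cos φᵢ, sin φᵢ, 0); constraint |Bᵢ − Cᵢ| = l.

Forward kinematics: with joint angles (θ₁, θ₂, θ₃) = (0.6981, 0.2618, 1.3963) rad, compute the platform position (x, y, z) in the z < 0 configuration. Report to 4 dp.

φ1=0.0°: virtual centre (0.1919, 0.0000, -0.0771), radius l
S2 = (0.2159·cos120.0°, 0.2159·sin120.0°, -0.0311) = (-0.1080, 0.1870, -0.0311)
φ3=240.0°: virtual centre (-0.0604, -0.1046, -0.1182), radius l
|S₂|²−|S₁|² = 0.0048;  |S₃|²−|S₁|² = -0.0142
plane₁₂: -0.5998x+0.3740y+0.0921z = 0.0048
det = 0.3143;  x = 0.0137+-0.0363z,  y = 0.0348+-0.3047z
quadratic in z: (1.0941)z²+(0.1460)z+(-0.1211)=0, √Δ=0.7424 → z ∈ {-0.4060, 0.2726}; z = -0.4060 (taking z<0)
x = 0.0285, y = 0.1585

(0.0285, 0.1585, -0.4060)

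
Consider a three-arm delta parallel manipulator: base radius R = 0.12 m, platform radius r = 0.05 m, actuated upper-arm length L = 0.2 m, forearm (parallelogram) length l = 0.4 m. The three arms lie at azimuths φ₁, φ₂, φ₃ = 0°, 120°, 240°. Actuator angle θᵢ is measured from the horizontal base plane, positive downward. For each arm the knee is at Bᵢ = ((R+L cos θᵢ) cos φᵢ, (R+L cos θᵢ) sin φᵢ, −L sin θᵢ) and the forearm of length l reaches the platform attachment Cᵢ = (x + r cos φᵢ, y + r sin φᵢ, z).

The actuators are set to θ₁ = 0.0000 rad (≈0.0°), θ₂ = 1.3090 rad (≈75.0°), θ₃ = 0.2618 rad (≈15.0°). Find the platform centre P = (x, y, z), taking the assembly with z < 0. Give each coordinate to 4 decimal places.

O1 = (0.2700·cos0.0°, 0.2700·sin0.0°, 0.0000) = (0.2700, 0.0000, 0.0000)
O2 = (0.1218·cos120.0°, 0.1218·sin120.0°, -0.1932) = (-0.0609, 0.1055, -0.1932)
arm 3 at φ=240.0°: ρ3 = 0.2632;  O3 = (-0.1316, -0.2279, -0.0518)
|O₂|²−|O₁|² = -0.0208;  |O₃|²−|O₁|² = -0.0010
linear system: -0.6618x+0.2109y = -0.0208−-0.3864z; -0.8032x+-0.4559y = -0.0010−-0.1035z
Cramer: x(z) = 0.0205-0.4202z;  y(z) = -0.0340+0.5133z
into |P−O₁|² = l²: 1.4401z² + 0.1747z + -0.0966 = 0;  Δ = 0.5870;  z = -0.3267 or 0.2053 → z<0 root = -0.3267
x = 0.1578, y = -0.2017

(0.1578, -0.2017, -0.3267)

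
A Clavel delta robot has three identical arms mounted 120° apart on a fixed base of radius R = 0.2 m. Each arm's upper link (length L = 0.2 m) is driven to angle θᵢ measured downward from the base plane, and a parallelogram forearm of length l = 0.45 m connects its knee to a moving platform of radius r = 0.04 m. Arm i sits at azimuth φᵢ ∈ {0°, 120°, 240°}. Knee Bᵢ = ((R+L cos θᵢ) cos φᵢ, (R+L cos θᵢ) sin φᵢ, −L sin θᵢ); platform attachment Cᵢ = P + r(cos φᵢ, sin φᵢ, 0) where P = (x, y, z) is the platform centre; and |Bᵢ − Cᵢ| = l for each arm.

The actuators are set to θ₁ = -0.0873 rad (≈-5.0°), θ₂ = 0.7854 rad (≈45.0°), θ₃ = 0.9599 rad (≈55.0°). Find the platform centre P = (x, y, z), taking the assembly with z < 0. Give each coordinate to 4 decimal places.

arm 1 at φ=0.0°: (R−r)+L cos θ1 = 0.3592;  centre 1 = (0.3592, 0.0000, 0.0174)
φ2=120.0°: virtual centre (-0.1507, 0.2610, -0.1414), radius l
centre 3 = (0.2747·cos240.0°, 0.2747·sin240.0°, -0.1638) = (-0.1374, -0.2379, -0.1638)
subtract pairs → two planes through P
plane₁₂: -1.0199x+0.5221y+-0.3177z = -0.0185
det = 1.0038;  x = 0.0228+-0.3392z,  y = 0.0092+-0.0540z
quadratic in z: (1.1179)z²+(0.1923)z+(-0.0889)=0, √Δ=0.6593 → z ∈ {-0.3809, 0.2089}; z = -0.3809 (taking z<0)
x = 0.1520, y = 0.0297

(0.1520, 0.0297, -0.3809)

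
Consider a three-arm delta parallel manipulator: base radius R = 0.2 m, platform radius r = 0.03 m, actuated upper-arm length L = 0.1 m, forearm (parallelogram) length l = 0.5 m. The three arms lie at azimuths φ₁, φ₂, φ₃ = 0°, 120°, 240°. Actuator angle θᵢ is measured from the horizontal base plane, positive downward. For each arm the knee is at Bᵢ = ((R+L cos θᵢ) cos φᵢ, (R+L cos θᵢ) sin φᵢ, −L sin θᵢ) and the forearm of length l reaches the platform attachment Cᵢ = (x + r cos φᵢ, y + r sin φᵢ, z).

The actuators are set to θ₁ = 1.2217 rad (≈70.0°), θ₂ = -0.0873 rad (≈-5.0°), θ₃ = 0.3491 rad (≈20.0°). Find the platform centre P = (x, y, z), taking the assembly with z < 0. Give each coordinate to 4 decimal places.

O1 = (0.2042·cos0.0°, 0.2042·sin0.0°, -0.0940) = (0.2042, 0.0000, -0.0940)
φ2=120.0°: virtual centre (-0.1348, 0.2335, 0.0087), radius l
arm 3 at φ=240.0°: (R−r)+L cos θ3 = 0.2640;  O3 = (-0.1320, -0.2286, -0.0342)
|O₂|²−|O₁|² = 0.0222;  |O₃|²−|O₁|² = 0.0203
[-0.6780 0.4670 0.2054]·P = 0.0222;  [-0.6724 -0.4572 0.1195]·P = 0.0203
Cramer: x(z) = -0.0315+0.2399z;  y(z) = 0.0019-0.0914z
sphere 1 gives Az²+Bz+C=0 with A=1.0659, B=0.0745, C=-0.1856;  B²−4AC=0.7969;  roots -0.4537, 0.3838;  negative root z = -0.4537
x = -0.1404, y = 0.0434

(-0.1404, 0.0434, -0.4537)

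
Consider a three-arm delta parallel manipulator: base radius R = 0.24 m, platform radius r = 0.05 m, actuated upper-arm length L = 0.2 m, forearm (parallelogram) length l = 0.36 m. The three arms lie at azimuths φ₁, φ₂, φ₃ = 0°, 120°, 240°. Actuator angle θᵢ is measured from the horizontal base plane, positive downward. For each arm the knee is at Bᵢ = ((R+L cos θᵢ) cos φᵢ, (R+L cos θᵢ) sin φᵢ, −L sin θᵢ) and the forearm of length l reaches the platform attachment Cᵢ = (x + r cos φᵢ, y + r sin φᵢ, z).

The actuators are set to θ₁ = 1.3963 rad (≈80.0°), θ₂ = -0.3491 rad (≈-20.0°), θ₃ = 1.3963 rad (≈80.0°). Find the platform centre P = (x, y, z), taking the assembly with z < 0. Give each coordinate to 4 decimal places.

(-0.0939, 0.1626, -0.2373)

arm 1 at φ=0.0°: ρ1 = 0.2247;  S1 = (0.2247, 0.0000, -0.1970)
φ2=120.0°: virtual centre (-0.1890, 0.3273, 0.0684), radius l
φ3=240.0°: virtual centre (-0.1124, -0.1946, -0.1970), radius l
subtract pairs → two planes through P
plane₁₂: -0.8274x+0.6546y+0.5307z = 0.0582
det = 0.7634;  x = -0.0297+0.2706z,  y = 0.0514+-0.4687z
quadratic in z: (1.2930)z²+(0.2080)z+(-0.0234)=0, √Δ=0.4056 → z ∈ {-0.2373, 0.0764}; z = -0.2373 (taking z<0)
x = -0.0939, y = 0.1626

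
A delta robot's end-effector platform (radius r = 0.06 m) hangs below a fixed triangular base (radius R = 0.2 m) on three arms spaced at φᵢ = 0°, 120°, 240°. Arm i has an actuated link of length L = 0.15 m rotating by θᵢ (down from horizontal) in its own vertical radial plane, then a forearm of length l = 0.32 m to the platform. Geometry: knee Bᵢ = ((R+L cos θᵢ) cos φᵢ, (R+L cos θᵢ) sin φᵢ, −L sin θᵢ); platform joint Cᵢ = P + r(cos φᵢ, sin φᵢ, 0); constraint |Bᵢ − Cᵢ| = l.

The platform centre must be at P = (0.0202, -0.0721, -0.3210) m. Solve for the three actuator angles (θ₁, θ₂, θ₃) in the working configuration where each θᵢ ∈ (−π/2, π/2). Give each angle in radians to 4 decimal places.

rotate P by −φ1: (0.0202, -0.0721, -0.3210)
  e−x'=0.1198;  (l²−L²−(e−x')²−y'²−z²)/2L = -0.1423
  θ1 = atan2(B,A) + arccos(C/0.3426) = 0.7855
φ2=120.0° → target in arm frame (-0.0725, 0.0186)
  e−x'=0.2125;  (l²−L²−(e−x')²−y'²−z²)/2L = -0.2289
  γ=atan2(-0.3210,0.2125)=-0.9859;  ψ=arccos(-0.5945)=2.2074;  θ2=γ+ψ≈1.2215
φ3=240.0° → target in arm frame (0.0523, 0.0535)
  A=0.0877, B=-0.3210, C=(l²−L²−A²−y'²−z²)/(2L)=-0.1123
  √(A²+B²)=0.3328;  θ3 = -1.3042+1.9151 ≈ 0.6109

θ₁ = 0.7855, θ₂ = 1.2215, θ₃ = 0.6109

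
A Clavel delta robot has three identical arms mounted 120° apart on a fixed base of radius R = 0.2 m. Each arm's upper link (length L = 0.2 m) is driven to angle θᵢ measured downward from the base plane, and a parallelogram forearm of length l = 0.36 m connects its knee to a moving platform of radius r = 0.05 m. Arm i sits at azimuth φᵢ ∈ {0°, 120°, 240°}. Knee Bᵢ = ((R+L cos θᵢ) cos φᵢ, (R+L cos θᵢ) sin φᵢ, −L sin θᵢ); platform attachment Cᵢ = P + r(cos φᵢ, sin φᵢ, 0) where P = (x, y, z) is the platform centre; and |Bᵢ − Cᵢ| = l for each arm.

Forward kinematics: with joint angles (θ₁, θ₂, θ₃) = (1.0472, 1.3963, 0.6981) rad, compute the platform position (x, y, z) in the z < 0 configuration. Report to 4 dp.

centre 1 = (0.2500·cos0.0°, 0.2500·sin0.0°, -0.1732) = (0.2500, 0.0000, -0.1732)
centre 2 = (0.1847·cos120.0°, 0.1847·sin120.0°, -0.1970) = (-0.0924, 0.1600, -0.1970)
φ3=240.0°: virtual centre (-0.1516, -0.2626, -0.1286), radius l
|centre ₂|²−|centre ₁|² = -0.0196;  |centre ₃|²−|centre ₁|² = 0.0160
[-0.6847 0.3199 -0.0475]·P = -0.0196;  [-0.8032 -0.5252 0.0893]·P = 0.0160
det = 0.6166;  x = 0.0084+0.0059z,  y = -0.0432+0.1611z
quadratic in z: (1.0260)z²+(0.3296)z+(-0.0394)=0, √Δ=0.5198 → z ∈ {-0.4140, 0.0927}; z = -0.4140 (taking z<0)
x = 0.0060, y = -0.1099

(0.0060, -0.1099, -0.4140)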